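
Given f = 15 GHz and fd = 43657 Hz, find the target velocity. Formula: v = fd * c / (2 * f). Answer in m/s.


v = 43657 * 3e8 / (2 * 15000000000.0) = 436.6 m/s

436.6 m/s


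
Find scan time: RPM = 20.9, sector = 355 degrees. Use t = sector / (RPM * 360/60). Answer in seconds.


t = 355 / (20.9 * 360) * 60 = 2.83 s

2.83 s


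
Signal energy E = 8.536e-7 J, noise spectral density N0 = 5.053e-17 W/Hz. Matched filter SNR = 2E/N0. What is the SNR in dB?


SNR_lin = 2 * 8.536e-7 / 5.053e-17 = 3.379e10
SNR_dB = 10*log10(3.379e10) = 105.3 dB

105.3 dB


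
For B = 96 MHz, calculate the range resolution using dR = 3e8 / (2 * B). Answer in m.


dR = 3e8 / (2 * 96000000.0) = 1.56 m

1.56 m


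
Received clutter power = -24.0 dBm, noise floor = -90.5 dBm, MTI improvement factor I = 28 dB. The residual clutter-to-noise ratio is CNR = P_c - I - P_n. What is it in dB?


CNR = -24.0 - 28 - (-90.5) = 38.5 dB

38.5 dB


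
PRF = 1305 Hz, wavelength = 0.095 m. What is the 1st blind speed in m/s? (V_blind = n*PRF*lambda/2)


V_blind = 1 * 1305 * 0.095 / 2 = 62.0 m/s

62.0 m/s


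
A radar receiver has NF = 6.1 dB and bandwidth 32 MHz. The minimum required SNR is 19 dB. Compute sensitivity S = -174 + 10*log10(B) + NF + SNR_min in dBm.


10*log10(32000000.0) = 75.05
S = -174 + 75.05 + 6.1 + 19 = -73.8 dBm

-73.8 dBm


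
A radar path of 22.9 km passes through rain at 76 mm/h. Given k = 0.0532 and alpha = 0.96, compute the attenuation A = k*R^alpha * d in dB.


gamma = 0.0532 * 76^0.96 = 3.400108 dB/km
A = 3.400108 * 22.9 = 77.86 dB

77.86 dB


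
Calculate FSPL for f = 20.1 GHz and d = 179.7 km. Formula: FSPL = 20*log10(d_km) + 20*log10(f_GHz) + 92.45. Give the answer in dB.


20*log10(179.7) = 45.09
20*log10(20.1) = 26.06
FSPL = 163.6 dB

163.6 dB


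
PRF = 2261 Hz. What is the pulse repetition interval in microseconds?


PRI = 1/2261 = 0.0004422822 s = 442.3 us

442.3 us


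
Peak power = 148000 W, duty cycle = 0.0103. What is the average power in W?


P_avg = 148000 * 0.0103 = 1524.4 W

1524.4 W


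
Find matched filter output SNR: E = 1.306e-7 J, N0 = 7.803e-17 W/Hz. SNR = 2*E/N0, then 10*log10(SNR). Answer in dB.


SNR_lin = 2 * 1.306e-7 / 7.803e-17 = 3.347e9
SNR_dB = 10*log10(3.347e9) = 95.2 dB

95.2 dB


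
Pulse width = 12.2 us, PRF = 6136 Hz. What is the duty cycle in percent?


DC = 12.2e-6 * 6136 * 100 = 7.49%

7.49%


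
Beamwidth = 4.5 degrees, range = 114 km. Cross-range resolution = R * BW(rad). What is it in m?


BW_rad = 0.078539816
CR = 114000 * 0.078539816 = 8953.5 m

8953.5 m


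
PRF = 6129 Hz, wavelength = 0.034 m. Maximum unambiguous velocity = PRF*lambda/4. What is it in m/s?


V_ua = 6129 * 0.034 / 4 = 52.1 m/s

52.1 m/s


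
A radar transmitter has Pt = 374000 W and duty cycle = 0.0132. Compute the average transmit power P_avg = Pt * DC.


P_avg = 374000 * 0.0132 = 4936.8 W

4936.8 W


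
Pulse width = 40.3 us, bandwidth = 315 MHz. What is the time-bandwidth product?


TBP = 40.3 * 315 = 12694.5

12694.5


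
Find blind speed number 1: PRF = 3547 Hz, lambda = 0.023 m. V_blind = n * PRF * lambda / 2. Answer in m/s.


V_blind = 1 * 3547 * 0.023 / 2 = 40.8 m/s

40.8 m/s


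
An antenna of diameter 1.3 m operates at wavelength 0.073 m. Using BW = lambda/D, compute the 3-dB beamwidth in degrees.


BW_rad = 0.073 / 1.3 = 0.056154
BW_deg = 3.22 degrees

3.22 degrees


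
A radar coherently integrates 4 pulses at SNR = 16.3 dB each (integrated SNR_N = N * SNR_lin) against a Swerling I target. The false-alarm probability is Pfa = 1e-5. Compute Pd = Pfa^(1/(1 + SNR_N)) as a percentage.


SNR_lin = 10^(16.3/10) = 42.65795
SNR_N = 4 * 42.65795 = 170.6318
1/(1 + SNR_N) = 1/171.6318 = 0.0058264
Pd = (1e-5)^0.0058264 = 0.93512
Pd = 93.5%

93.5%


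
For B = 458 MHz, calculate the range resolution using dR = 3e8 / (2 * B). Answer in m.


dR = 3e8 / (2 * 458000000.0) = 0.33 m

0.33 m


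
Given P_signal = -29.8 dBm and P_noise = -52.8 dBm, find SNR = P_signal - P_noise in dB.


SNR = -29.8 - (-52.8) = 23.0 dB

23.0 dB


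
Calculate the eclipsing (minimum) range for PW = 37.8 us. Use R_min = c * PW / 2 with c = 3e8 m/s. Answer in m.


R_min = 3e8 * 37.8e-6 / 2 = 5670.0 m

5670.0 m


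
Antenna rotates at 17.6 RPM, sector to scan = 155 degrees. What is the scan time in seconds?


t = 155 / (17.6 * 360) * 60 = 1.47 s

1.47 s


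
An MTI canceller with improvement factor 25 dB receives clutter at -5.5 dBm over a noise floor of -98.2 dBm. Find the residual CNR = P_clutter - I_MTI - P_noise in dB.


CNR = -5.5 - 25 - (-98.2) = 67.7 dB

67.7 dB


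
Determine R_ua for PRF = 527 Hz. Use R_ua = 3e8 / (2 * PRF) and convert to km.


R_ua = 3e8 / (2 * 527) = 284630.0 m = 284.6 km

284.6 km


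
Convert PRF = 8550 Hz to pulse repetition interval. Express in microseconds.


PRI = 1/8550 = 0.0001169591 s = 117.0 us

117.0 us


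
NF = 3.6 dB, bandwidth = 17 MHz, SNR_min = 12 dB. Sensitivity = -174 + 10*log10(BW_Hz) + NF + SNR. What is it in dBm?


10*log10(17000000.0) = 72.3
S = -174 + 72.3 + 3.6 + 12 = -86.1 dBm

-86.1 dBm


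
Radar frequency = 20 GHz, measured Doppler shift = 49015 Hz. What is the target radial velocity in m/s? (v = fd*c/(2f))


v = 49015 * 3e8 / (2 * 20000000000.0) = 367.6 m/s

367.6 m/s


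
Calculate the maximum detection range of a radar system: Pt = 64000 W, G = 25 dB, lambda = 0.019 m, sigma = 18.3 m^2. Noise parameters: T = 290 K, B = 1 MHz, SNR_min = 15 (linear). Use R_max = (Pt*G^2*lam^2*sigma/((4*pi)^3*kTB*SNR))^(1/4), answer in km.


G_lin = 10^(25/10) = 316.227766
R^4 = 64000 * 316.227766^2 * 0.019^2 * 18.3 / ((4*pi)^3 * 1.38e-23 * 290 * 1000000.0 * 15)
R^4 = 3.54928e17 m^4
R_max = (3.54928e17)^(1/4) = 24408.2 m = 24.4 km

24.4 km


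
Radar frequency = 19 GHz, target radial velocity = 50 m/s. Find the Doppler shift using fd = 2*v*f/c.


fd = 2 * 50 * 19000000000.0 / 3e8 = 6333.3 Hz

6333.3 Hz


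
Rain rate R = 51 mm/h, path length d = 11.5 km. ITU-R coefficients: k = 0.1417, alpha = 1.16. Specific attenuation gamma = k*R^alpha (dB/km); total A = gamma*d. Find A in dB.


gamma = 0.1417 * 51^1.16 = 13.556615 dB/km
A = 13.556615 * 11.5 = 155.9 dB

155.9 dB


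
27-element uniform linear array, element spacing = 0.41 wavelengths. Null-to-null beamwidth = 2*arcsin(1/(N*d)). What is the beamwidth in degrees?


1/(N*d) = 1/(27*0.41) = 0.090334
BW = 2*arcsin(0.090334) = 10.4 degrees

10.4 degrees


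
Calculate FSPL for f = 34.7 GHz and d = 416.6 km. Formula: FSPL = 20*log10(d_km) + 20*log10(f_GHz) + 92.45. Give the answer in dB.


20*log10(416.6) = 52.39
20*log10(34.7) = 30.81
FSPL = 175.7 dB

175.7 dB


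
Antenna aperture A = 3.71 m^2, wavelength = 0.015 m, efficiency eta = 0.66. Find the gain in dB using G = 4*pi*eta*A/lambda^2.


G_linear = 4*pi*0.66*3.71/0.015^2 = 136755.62
G_dB = 10*log10(136755.62) = 51.4 dB

51.4 dB


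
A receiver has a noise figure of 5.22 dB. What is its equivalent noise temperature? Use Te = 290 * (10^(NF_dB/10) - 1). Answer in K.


NF_lin = 10^(5.22/10) = 3.326596
Te = 290 * (3.326596 - 1) = 674.7 K

674.7 K


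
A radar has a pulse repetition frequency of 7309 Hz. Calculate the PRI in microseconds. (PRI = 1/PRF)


PRI = 1/7309 = 0.0001368176 s = 136.8 us

136.8 us


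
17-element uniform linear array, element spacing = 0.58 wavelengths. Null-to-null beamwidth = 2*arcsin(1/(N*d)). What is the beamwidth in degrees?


1/(N*d) = 1/(17*0.58) = 0.10142
BW = 2*arcsin(0.10142) = 11.6 degrees

11.6 degrees


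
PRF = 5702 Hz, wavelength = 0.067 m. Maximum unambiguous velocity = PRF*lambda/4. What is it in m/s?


V_ua = 5702 * 0.067 / 4 = 95.5 m/s

95.5 m/s


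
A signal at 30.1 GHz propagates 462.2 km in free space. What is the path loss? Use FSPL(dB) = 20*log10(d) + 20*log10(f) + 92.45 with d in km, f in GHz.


20*log10(462.2) = 53.3
20*log10(30.1) = 29.57
FSPL = 175.3 dB

175.3 dB


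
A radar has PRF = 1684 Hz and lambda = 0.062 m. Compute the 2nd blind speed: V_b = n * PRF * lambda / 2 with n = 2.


V_blind = 2 * 1684 * 0.062 / 2 = 104.4 m/s

104.4 m/s


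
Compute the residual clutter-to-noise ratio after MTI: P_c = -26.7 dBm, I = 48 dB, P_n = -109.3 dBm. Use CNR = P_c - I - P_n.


CNR = -26.7 - 48 - (-109.3) = 34.6 dB

34.6 dB


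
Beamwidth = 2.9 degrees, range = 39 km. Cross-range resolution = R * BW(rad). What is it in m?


BW_rad = 0.050614548
CR = 39000 * 0.050614548 = 1974.0 m

1974.0 m


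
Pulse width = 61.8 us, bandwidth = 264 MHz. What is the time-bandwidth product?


TBP = 61.8 * 264 = 16315.2

16315.2


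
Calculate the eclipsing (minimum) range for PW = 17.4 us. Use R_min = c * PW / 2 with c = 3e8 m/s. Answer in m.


R_min = 3e8 * 17.4e-6 / 2 = 2610.0 m

2610.0 m


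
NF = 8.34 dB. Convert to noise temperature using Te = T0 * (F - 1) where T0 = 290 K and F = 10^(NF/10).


NF_lin = 10^(8.34/10) = 6.823387
Te = 290 * (6.823387 - 1) = 1688.8 K

1688.8 K


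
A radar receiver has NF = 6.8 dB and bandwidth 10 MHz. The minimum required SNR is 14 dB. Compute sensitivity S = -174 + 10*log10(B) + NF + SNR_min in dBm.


10*log10(10000000.0) = 70.0
S = -174 + 70.0 + 6.8 + 14 = -83.2 dBm

-83.2 dBm


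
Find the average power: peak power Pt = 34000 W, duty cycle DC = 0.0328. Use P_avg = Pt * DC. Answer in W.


P_avg = 34000 * 0.0328 = 1115.2 W

1115.2 W


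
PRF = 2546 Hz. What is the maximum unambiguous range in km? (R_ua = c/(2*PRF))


R_ua = 3e8 / (2 * 2546) = 58915.9 m = 58.9 km

58.9 km


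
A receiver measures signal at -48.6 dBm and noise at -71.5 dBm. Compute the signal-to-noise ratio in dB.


SNR = -48.6 - (-71.5) = 22.9 dB

22.9 dB


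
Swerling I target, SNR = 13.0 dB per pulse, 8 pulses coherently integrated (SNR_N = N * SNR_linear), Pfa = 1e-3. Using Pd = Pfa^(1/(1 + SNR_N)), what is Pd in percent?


SNR_lin = 10^(13.0/10) = 19.95262
SNR_N = 8 * 19.95262 = 159.62096
1/(1 + SNR_N) = 1/160.62096 = 0.0062258
Pd = (1e-3)^0.0062258 = 0.95791
Pd = 95.8%

95.8%


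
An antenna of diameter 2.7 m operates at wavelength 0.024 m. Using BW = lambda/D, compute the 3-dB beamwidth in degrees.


BW_rad = 0.024 / 2.7 = 0.008889
BW_deg = 0.51 degrees

0.51 degrees


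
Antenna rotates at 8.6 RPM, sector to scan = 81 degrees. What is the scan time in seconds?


t = 81 / (8.6 * 360) * 60 = 1.57 s

1.57 s


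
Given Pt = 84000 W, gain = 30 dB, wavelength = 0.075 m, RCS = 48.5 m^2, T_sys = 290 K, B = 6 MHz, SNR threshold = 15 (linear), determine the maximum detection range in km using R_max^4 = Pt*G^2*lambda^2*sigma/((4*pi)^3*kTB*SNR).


G_lin = 10^(30/10) = 1000.0
R^4 = 84000 * 1000.0^2 * 0.075^2 * 48.5 / ((4*pi)^3 * 1.38e-23 * 290 * 6000000.0 * 15)
R^4 = 3.20623e19 m^4
R_max = (3.20623e19)^(1/4) = 75248.6 m = 75.2 km

75.2 km


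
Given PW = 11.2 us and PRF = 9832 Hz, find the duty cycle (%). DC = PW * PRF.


DC = 11.2e-6 * 9832 * 100 = 11.01%

11.01%


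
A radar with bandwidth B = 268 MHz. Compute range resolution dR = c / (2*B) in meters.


dR = 3e8 / (2 * 268000000.0) = 0.56 m

0.56 m


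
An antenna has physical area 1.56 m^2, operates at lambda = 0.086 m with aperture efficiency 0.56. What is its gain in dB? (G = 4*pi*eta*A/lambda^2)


G_linear = 4*pi*0.56*1.56/0.086^2 = 1484.31
G_dB = 10*log10(1484.31) = 31.7 dB

31.7 dB


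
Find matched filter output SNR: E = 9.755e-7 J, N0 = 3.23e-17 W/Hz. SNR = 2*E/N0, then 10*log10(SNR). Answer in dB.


SNR_lin = 2 * 9.755e-7 / 3.23e-17 = 6.04e10
SNR_dB = 10*log10(6.04e10) = 107.8 dB

107.8 dB


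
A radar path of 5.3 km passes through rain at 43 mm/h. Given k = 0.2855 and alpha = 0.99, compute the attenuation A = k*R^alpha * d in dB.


gamma = 0.2855 * 43^0.99 = 11.823332 dB/km
A = 11.823332 * 5.3 = 62.66 dB

62.66 dB


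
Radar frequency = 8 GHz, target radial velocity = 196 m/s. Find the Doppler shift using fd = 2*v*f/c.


fd = 2 * 196 * 8000000000.0 / 3e8 = 10453.3 Hz

10453.3 Hz


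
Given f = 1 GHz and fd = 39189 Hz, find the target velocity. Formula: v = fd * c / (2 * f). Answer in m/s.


v = 39189 * 3e8 / (2 * 1000000000.0) = 5878.4 m/s

5878.4 m/s


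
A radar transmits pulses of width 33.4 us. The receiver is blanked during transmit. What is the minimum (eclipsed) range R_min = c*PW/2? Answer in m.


R_min = 3e8 * 33.4e-6 / 2 = 5010.0 m

5010.0 m


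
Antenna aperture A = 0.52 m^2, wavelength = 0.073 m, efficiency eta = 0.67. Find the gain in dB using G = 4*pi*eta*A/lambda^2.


G_linear = 4*pi*0.67*0.52/0.073^2 = 821.57
G_dB = 10*log10(821.57) = 29.1 dB

29.1 dB


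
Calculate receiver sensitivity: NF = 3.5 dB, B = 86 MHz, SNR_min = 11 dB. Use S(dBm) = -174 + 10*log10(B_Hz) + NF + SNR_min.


10*log10(86000000.0) = 79.34
S = -174 + 79.34 + 3.5 + 11 = -80.2 dBm

-80.2 dBm


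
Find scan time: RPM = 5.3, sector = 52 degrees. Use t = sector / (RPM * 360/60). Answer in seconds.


t = 52 / (5.3 * 360) * 60 = 1.64 s

1.64 s


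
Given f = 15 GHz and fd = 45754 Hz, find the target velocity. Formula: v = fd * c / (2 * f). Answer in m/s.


v = 45754 * 3e8 / (2 * 15000000000.0) = 457.5 m/s

457.5 m/s


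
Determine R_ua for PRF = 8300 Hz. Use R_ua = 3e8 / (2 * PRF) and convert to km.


R_ua = 3e8 / (2 * 8300) = 18072.3 m = 18.1 km

18.1 km


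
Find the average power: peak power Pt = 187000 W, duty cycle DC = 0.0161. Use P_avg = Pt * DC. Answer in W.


P_avg = 187000 * 0.0161 = 3010.7 W

3010.7 W


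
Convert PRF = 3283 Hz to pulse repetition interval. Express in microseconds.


PRI = 1/3283 = 0.0003045995 s = 304.6 us

304.6 us


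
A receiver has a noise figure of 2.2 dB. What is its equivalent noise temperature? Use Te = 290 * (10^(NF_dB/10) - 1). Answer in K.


NF_lin = 10^(2.2/10) = 1.659587
Te = 290 * (1.659587 - 1) = 191.3 K

191.3 K


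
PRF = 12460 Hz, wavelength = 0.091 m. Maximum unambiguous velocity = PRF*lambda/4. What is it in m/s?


V_ua = 12460 * 0.091 / 4 = 283.5 m/s

283.5 m/s


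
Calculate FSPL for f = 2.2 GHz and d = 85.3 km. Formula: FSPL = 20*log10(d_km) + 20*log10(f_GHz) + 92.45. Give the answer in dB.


20*log10(85.3) = 38.62
20*log10(2.2) = 6.85
FSPL = 137.9 dB

137.9 dB


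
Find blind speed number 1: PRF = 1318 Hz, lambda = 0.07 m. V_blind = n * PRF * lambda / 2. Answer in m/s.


V_blind = 1 * 1318 * 0.07 / 2 = 46.1 m/s

46.1 m/s


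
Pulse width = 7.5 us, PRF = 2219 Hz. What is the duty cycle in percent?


DC = 7.5e-6 * 2219 * 100 = 1.66%

1.66%


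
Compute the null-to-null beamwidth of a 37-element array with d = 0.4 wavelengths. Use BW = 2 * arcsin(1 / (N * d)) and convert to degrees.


1/(N*d) = 1/(37*0.4) = 0.067568
BW = 2*arcsin(0.067568) = 7.7 degrees

7.7 degrees


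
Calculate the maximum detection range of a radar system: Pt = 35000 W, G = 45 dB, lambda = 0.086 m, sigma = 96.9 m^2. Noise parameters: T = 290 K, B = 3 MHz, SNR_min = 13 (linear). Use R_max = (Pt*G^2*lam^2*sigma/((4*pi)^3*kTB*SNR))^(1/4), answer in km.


G_lin = 10^(45/10) = 31622.776602
R^4 = 35000 * 31622.776602^2 * 0.086^2 * 96.9 / ((4*pi)^3 * 1.38e-23 * 290 * 3000000.0 * 13)
R^4 = 8.09874e22 m^4
R_max = (8.09874e22)^(1/4) = 533463.1 m = 533.5 km

533.5 km


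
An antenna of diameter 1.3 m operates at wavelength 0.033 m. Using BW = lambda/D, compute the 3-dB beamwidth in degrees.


BW_rad = 0.033 / 1.3 = 0.025385
BW_deg = 1.45 degrees

1.45 degrees


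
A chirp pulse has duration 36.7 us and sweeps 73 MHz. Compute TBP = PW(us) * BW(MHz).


TBP = 36.7 * 73 = 2679.1

2679.1


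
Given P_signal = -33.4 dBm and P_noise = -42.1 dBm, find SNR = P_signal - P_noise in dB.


SNR = -33.4 - (-42.1) = 8.7 dB

8.7 dB


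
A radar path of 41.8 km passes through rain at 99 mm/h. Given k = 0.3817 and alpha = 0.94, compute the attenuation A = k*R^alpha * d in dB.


gamma = 0.3817 * 99^0.94 = 28.682648 dB/km
A = 28.682648 * 41.8 = 1198.93 dB

1198.93 dB


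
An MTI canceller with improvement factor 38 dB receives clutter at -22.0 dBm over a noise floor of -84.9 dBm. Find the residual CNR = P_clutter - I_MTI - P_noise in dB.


CNR = -22.0 - 38 - (-84.9) = 24.9 dB

24.9 dB


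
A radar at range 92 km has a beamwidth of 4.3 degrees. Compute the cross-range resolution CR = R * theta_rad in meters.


BW_rad = 0.075049158
CR = 92000 * 0.075049158 = 6904.5 m

6904.5 m


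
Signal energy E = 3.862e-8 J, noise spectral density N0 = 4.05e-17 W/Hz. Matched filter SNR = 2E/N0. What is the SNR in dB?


SNR_lin = 2 * 3.862e-8 / 4.05e-17 = 1.907e9
SNR_dB = 10*log10(1.907e9) = 92.8 dB

92.8 dB


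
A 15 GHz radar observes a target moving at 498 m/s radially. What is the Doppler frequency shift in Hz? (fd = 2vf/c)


fd = 2 * 498 * 15000000000.0 / 3e8 = 49800.0 Hz

49800.0 Hz


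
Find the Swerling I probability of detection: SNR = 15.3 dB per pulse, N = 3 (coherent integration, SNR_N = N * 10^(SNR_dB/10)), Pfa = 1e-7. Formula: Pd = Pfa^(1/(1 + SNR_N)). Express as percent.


SNR_lin = 10^(15.3/10) = 33.88442
SNR_N = 3 * 33.88442 = 101.65326
1/(1 + SNR_N) = 1/102.65326 = 0.0097415
Pd = (1e-7)^0.0097415 = 0.85469
Pd = 85.5%

85.5%


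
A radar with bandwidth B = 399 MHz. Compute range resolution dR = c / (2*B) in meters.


dR = 3e8 / (2 * 399000000.0) = 0.38 m

0.38 m


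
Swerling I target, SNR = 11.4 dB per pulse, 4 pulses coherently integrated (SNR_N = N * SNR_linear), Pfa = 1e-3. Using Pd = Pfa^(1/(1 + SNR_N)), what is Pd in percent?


SNR_lin = 10^(11.4/10) = 13.80384
SNR_N = 4 * 13.80384 = 55.21536
1/(1 + SNR_N) = 1/56.21536 = 0.0177887
Pd = (1e-3)^0.0177887 = 0.88437
Pd = 88.4%

88.4%


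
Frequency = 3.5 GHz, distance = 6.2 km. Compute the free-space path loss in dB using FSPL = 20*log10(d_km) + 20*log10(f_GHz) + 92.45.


20*log10(6.2) = 15.85
20*log10(3.5) = 10.88
FSPL = 119.2 dB

119.2 dB


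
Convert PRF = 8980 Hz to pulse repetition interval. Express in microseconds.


PRI = 1/8980 = 0.0001113586 s = 111.4 us

111.4 us


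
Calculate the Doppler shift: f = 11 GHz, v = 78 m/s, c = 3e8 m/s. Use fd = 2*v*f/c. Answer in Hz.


fd = 2 * 78 * 11000000000.0 / 3e8 = 5720.0 Hz

5720.0 Hz


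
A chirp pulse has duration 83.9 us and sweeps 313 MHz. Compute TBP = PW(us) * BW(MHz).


TBP = 83.9 * 313 = 26260.7

26260.7


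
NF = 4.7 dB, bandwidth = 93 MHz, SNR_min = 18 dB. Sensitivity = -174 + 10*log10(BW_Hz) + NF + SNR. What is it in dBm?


10*log10(93000000.0) = 79.68
S = -174 + 79.68 + 4.7 + 18 = -71.6 dBm

-71.6 dBm


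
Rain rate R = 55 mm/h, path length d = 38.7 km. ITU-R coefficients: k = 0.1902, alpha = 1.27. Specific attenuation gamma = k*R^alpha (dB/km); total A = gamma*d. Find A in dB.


gamma = 0.1902 * 55^1.27 = 30.865344 dB/km
A = 30.865344 * 38.7 = 1194.49 dB

1194.49 dB


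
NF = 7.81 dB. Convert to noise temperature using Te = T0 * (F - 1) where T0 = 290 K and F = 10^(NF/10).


NF_lin = 10^(7.81/10) = 6.039486
Te = 290 * (6.039486 - 1) = 1461.5 K

1461.5 K


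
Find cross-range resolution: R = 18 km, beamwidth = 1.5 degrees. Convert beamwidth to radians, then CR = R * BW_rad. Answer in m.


BW_rad = 0.026179939
CR = 18000 * 0.026179939 = 471.2 m

471.2 m


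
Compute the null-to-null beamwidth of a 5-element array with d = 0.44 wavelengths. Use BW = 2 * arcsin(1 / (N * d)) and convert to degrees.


1/(N*d) = 1/(5*0.44) = 0.454545
BW = 2*arcsin(0.454545) = 54.1 degrees

54.1 degrees


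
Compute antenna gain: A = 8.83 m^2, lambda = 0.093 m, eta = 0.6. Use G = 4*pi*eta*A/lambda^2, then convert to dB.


G_linear = 4*pi*0.6*8.83/0.093^2 = 7697.61
G_dB = 10*log10(7697.61) = 38.9 dB

38.9 dB


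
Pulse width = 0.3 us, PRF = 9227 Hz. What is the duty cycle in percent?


DC = 0.3e-6 * 9227 * 100 = 0.28%

0.28%


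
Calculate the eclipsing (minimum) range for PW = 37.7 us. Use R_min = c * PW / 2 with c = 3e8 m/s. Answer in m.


R_min = 3e8 * 37.7e-6 / 2 = 5655.0 m

5655.0 m


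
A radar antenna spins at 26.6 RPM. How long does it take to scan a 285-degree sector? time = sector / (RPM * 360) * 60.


t = 285 / (26.6 * 360) * 60 = 1.79 s

1.79 s


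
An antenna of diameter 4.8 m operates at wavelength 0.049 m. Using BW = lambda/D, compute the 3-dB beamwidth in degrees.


BW_rad = 0.049 / 4.8 = 0.010208
BW_deg = 0.58 degrees

0.58 degrees


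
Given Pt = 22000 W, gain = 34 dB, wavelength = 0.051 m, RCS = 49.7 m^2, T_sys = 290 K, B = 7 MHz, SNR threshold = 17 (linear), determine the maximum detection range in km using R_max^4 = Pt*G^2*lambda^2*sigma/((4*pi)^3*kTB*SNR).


G_lin = 10^(34/10) = 2511.886432
R^4 = 22000 * 2511.886432^2 * 0.051^2 * 49.7 / ((4*pi)^3 * 1.38e-23 * 290 * 7000000.0 * 17)
R^4 = 1.89874e19 m^4
R_max = (1.89874e19)^(1/4) = 66011.0 m = 66.0 km

66.0 km


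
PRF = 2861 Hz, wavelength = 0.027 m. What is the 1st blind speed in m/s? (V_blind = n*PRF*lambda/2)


V_blind = 1 * 2861 * 0.027 / 2 = 38.6 m/s

38.6 m/s


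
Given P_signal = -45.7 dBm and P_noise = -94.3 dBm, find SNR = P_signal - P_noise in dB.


SNR = -45.7 - (-94.3) = 48.6 dB

48.6 dB


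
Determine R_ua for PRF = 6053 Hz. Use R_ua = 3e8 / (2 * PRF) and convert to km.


R_ua = 3e8 / (2 * 6053) = 24781.1 m = 24.8 km

24.8 km


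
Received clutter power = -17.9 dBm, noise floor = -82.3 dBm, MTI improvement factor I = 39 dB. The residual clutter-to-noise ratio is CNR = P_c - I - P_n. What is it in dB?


CNR = -17.9 - 39 - (-82.3) = 25.4 dB

25.4 dB


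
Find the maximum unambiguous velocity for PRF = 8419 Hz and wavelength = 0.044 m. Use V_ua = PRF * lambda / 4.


V_ua = 8419 * 0.044 / 4 = 92.6 m/s

92.6 m/s


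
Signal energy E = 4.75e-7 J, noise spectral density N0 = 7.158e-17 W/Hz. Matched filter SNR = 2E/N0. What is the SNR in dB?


SNR_lin = 2 * 4.75e-7 / 7.158e-17 = 1.327e10
SNR_dB = 10*log10(1.327e10) = 101.2 dB

101.2 dB


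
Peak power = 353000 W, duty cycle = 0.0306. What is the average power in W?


P_avg = 353000 * 0.0306 = 10801.8 W

10801.8 W


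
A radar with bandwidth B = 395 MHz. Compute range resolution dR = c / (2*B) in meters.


dR = 3e8 / (2 * 395000000.0) = 0.38 m

0.38 m


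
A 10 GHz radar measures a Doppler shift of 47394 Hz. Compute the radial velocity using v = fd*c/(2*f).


v = 47394 * 3e8 / (2 * 10000000000.0) = 710.9 m/s

710.9 m/s


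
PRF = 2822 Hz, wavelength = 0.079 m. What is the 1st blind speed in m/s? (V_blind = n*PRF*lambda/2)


V_blind = 1 * 2822 * 0.079 / 2 = 111.5 m/s

111.5 m/s


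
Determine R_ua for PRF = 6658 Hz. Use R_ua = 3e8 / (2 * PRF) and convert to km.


R_ua = 3e8 / (2 * 6658) = 22529.3 m = 22.5 km

22.5 km


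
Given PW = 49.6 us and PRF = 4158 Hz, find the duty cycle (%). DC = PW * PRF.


DC = 49.6e-6 * 4158 * 100 = 20.62%

20.62%


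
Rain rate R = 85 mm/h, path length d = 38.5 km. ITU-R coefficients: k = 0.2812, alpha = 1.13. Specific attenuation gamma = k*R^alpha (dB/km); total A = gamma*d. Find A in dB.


gamma = 0.2812 * 85^1.13 = 42.585201 dB/km
A = 42.585201 * 38.5 = 1639.53 dB

1639.53 dB


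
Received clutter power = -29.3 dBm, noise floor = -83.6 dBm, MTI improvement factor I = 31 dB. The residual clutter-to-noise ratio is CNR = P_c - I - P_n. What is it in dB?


CNR = -29.3 - 31 - (-83.6) = 23.3 dB

23.3 dB


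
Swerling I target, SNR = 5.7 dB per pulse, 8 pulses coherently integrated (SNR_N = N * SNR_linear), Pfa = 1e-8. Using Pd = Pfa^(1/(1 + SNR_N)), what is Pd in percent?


SNR_lin = 10^(5.7/10) = 3.71535
SNR_N = 8 * 3.71535 = 29.7228
1/(1 + SNR_N) = 1/30.7228 = 0.0325491
Pd = (1e-8)^0.0325491 = 0.54904
Pd = 54.9%

54.9%


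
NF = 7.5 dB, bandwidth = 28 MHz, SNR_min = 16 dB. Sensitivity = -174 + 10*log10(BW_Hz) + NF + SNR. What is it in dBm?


10*log10(28000000.0) = 74.47
S = -174 + 74.47 + 7.5 + 16 = -76.0 dBm

-76.0 dBm


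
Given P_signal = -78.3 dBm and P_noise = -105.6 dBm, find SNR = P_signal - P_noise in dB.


SNR = -78.3 - (-105.6) = 27.3 dB

27.3 dB


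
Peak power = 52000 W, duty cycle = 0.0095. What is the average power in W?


P_avg = 52000 * 0.0095 = 494.0 W

494.0 W


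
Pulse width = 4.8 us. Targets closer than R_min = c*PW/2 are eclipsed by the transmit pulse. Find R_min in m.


R_min = 3e8 * 4.8e-6 / 2 = 720.0 m

720.0 m


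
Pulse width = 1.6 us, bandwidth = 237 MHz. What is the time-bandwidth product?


TBP = 1.6 * 237 = 379.2

379.2


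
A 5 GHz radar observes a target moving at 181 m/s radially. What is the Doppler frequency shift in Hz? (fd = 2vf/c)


fd = 2 * 181 * 5000000000.0 / 3e8 = 6033.3 Hz

6033.3 Hz


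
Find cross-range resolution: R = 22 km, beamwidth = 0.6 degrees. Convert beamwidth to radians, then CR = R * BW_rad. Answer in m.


BW_rad = 0.010471976
CR = 22000 * 0.010471976 = 230.4 m

230.4 m


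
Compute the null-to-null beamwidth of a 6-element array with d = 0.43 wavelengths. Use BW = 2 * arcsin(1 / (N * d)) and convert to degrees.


1/(N*d) = 1/(6*0.43) = 0.387597
BW = 2*arcsin(0.387597) = 45.6 degrees

45.6 degrees


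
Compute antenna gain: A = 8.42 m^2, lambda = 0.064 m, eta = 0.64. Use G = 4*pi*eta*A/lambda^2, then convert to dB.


G_linear = 4*pi*0.64*8.42/0.064^2 = 16532.63
G_dB = 10*log10(16532.63) = 42.2 dB

42.2 dB


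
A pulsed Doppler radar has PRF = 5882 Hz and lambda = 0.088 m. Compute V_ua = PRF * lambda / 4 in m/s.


V_ua = 5882 * 0.088 / 4 = 129.4 m/s

129.4 m/s


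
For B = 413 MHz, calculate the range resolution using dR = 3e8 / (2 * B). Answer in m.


dR = 3e8 / (2 * 413000000.0) = 0.36 m

0.36 m


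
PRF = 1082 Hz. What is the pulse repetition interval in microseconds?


PRI = 1/1082 = 0.0009242144 s = 924.2 us

924.2 us


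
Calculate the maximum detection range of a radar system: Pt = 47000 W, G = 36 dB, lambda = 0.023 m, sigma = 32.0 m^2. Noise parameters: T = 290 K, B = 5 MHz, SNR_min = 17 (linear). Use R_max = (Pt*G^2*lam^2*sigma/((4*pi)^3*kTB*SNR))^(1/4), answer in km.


G_lin = 10^(36/10) = 3981.071706
R^4 = 47000 * 3981.071706^2 * 0.023^2 * 32.0 / ((4*pi)^3 * 1.38e-23 * 290 * 5000000.0 * 17)
R^4 = 1.868e19 m^4
R_max = (1.868e19)^(1/4) = 65742.2 m = 65.7 km

65.7 km


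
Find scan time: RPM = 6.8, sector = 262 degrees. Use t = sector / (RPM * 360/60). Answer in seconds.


t = 262 / (6.8 * 360) * 60 = 6.42 s

6.42 s


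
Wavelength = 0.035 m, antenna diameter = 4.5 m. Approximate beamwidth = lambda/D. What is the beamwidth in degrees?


BW_rad = 0.035 / 4.5 = 0.007778
BW_deg = 0.45 degrees

0.45 degrees


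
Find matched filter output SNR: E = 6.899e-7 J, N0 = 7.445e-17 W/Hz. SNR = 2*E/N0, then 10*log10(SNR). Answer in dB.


SNR_lin = 2 * 6.899e-7 / 7.445e-17 = 1.853e10
SNR_dB = 10*log10(1.853e10) = 102.7 dB

102.7 dB


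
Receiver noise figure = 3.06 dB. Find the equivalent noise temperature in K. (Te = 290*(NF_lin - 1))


NF_lin = 10^(3.06/10) = 2.023019
Te = 290 * (2.023019 - 1) = 296.7 K

296.7 K


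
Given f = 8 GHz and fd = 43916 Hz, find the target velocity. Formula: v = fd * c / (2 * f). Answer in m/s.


v = 43916 * 3e8 / (2 * 8000000000.0) = 823.4 m/s

823.4 m/s


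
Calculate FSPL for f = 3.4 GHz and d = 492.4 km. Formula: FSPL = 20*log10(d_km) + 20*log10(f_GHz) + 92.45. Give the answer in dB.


20*log10(492.4) = 53.85
20*log10(3.4) = 10.63
FSPL = 156.9 dB

156.9 dB


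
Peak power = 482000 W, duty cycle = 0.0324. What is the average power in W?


P_avg = 482000 * 0.0324 = 15616.8 W

15616.8 W


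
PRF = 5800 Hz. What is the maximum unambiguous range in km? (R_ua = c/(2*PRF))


R_ua = 3e8 / (2 * 5800) = 25862.1 m = 25.9 km

25.9 km


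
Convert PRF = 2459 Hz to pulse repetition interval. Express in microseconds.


PRI = 1/2459 = 0.0004066694 s = 406.7 us

406.7 us


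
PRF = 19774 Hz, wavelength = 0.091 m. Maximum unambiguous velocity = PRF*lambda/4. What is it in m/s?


V_ua = 19774 * 0.091 / 4 = 449.9 m/s

449.9 m/s


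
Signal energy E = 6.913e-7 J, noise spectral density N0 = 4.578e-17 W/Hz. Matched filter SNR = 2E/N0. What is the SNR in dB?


SNR_lin = 2 * 6.913e-7 / 4.578e-17 = 3.02e10
SNR_dB = 10*log10(3.02e10) = 104.8 dB

104.8 dB


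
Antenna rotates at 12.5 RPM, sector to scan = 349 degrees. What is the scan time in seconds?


t = 349 / (12.5 * 360) * 60 = 4.65 s

4.65 s


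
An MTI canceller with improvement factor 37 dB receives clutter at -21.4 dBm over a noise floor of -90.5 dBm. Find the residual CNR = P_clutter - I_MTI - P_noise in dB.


CNR = -21.4 - 37 - (-90.5) = 32.1 dB

32.1 dB


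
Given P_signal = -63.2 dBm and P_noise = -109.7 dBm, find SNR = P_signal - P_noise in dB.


SNR = -63.2 - (-109.7) = 46.5 dB

46.5 dB


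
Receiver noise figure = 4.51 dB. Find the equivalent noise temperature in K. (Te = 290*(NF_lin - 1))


NF_lin = 10^(4.51/10) = 2.82488
Te = 290 * (2.82488 - 1) = 529.2 K

529.2 K


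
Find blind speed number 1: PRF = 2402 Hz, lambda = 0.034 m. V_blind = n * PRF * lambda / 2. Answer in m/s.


V_blind = 1 * 2402 * 0.034 / 2 = 40.8 m/s

40.8 m/s


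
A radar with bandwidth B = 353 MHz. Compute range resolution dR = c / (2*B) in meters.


dR = 3e8 / (2 * 353000000.0) = 0.42 m

0.42 m


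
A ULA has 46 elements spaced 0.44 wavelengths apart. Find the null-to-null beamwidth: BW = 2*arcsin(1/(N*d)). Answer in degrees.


1/(N*d) = 1/(46*0.44) = 0.049407
BW = 2*arcsin(0.049407) = 5.7 degrees

5.7 degrees


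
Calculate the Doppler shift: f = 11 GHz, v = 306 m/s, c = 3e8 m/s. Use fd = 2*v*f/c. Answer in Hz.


fd = 2 * 306 * 11000000000.0 / 3e8 = 22440.0 Hz

22440.0 Hz


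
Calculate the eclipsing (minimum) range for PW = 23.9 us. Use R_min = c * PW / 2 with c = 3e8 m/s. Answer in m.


R_min = 3e8 * 23.9e-6 / 2 = 3585.0 m

3585.0 m


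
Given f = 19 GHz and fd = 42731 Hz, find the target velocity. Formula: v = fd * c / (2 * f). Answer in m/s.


v = 42731 * 3e8 / (2 * 19000000000.0) = 337.4 m/s

337.4 m/s


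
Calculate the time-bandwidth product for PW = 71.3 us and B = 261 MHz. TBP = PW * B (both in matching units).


TBP = 71.3 * 261 = 18609.3

18609.3


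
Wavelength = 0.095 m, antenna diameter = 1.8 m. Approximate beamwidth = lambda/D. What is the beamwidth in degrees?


BW_rad = 0.095 / 1.8 = 0.052778
BW_deg = 3.02 degrees

3.02 degrees


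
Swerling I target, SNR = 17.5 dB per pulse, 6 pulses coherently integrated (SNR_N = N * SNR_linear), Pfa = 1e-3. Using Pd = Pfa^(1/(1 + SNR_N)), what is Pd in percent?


SNR_lin = 10^(17.5/10) = 56.23413
SNR_N = 6 * 56.23413 = 337.40478
1/(1 + SNR_N) = 1/338.40478 = 0.002955
Pd = (1e-3)^0.002955 = 0.97979
Pd = 98.0%

98.0%


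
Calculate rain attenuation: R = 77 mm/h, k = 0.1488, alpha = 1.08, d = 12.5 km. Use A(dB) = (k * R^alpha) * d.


gamma = 0.1488 * 77^1.08 = 16.218583 dB/km
A = 16.218583 * 12.5 = 202.73 dB

202.73 dB


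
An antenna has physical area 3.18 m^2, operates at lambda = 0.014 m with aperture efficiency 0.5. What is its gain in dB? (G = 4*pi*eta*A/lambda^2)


G_linear = 4*pi*0.5*3.18/0.014^2 = 101941.48
G_dB = 10*log10(101941.48) = 50.1 dB

50.1 dB


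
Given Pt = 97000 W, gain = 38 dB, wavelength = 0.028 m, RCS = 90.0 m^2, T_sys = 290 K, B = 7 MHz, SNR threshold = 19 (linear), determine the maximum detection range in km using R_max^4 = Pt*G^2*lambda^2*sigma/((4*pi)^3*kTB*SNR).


G_lin = 10^(38/10) = 6309.573445
R^4 = 97000 * 6309.573445^2 * 0.028^2 * 90.0 / ((4*pi)^3 * 1.38e-23 * 290 * 7000000.0 * 19)
R^4 = 2.57972e20 m^4
R_max = (2.57972e20)^(1/4) = 126734.0 m = 126.7 km

126.7 km


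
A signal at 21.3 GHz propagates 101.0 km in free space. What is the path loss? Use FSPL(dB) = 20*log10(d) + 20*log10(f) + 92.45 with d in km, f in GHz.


20*log10(101.0) = 40.09
20*log10(21.3) = 26.57
FSPL = 159.1 dB

159.1 dB


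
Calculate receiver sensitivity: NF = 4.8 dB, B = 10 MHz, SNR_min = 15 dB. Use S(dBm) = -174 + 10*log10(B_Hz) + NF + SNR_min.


10*log10(10000000.0) = 70.0
S = -174 + 70.0 + 4.8 + 15 = -84.2 dBm

-84.2 dBm


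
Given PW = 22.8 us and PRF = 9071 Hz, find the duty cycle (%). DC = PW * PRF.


DC = 22.8e-6 * 9071 * 100 = 20.68%

20.68%


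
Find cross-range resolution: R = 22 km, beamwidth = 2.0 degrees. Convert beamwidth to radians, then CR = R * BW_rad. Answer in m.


BW_rad = 0.034906585
CR = 22000 * 0.034906585 = 767.9 m

767.9 m


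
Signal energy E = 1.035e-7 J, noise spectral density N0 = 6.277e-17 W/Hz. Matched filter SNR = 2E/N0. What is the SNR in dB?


SNR_lin = 2 * 1.035e-7 / 6.277e-17 = 3.298e9
SNR_dB = 10*log10(3.298e9) = 95.2 dB

95.2 dB


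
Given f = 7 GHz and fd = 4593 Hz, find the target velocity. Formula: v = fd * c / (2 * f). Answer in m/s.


v = 4593 * 3e8 / (2 * 7000000000.0) = 98.4 m/s

98.4 m/s


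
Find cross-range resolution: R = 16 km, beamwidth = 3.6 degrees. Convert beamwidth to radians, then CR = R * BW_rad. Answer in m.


BW_rad = 0.062831853
CR = 16000 * 0.062831853 = 1005.3 m

1005.3 m


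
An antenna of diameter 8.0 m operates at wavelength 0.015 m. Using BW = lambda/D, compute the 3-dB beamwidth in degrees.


BW_rad = 0.015 / 8.0 = 0.001875
BW_deg = 0.11 degrees

0.11 degrees


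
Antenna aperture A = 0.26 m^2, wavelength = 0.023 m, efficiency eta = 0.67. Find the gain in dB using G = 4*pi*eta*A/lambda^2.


G_linear = 4*pi*0.67*0.26/0.023^2 = 4138.11
G_dB = 10*log10(4138.11) = 36.2 dB

36.2 dB


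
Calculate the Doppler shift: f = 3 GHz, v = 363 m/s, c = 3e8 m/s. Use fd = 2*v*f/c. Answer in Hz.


fd = 2 * 363 * 3000000000.0 / 3e8 = 7260.0 Hz

7260.0 Hz


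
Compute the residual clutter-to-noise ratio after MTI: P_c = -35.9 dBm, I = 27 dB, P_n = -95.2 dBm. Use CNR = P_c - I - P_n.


CNR = -35.9 - 27 - (-95.2) = 32.3 dB

32.3 dB


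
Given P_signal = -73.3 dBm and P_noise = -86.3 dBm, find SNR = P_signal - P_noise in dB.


SNR = -73.3 - (-86.3) = 13.0 dB

13.0 dB


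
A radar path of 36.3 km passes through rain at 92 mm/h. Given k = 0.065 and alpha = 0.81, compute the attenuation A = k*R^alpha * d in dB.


gamma = 0.065 * 92^0.81 = 2.532687 dB/km
A = 2.532687 * 36.3 = 91.94 dB

91.94 dB


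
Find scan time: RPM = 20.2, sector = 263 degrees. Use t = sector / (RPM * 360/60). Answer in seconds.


t = 263 / (20.2 * 360) * 60 = 2.17 s

2.17 s


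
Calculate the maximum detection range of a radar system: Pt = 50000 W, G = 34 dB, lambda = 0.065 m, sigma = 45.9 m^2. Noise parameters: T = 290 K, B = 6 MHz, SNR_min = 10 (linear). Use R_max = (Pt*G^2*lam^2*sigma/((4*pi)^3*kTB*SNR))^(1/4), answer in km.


G_lin = 10^(34/10) = 2511.886432
R^4 = 50000 * 2511.886432^2 * 0.065^2 * 45.9 / ((4*pi)^3 * 1.38e-23 * 290 * 6000000.0 * 10)
R^4 = 1.28396e20 m^4
R_max = (1.28396e20)^(1/4) = 106448.1 m = 106.4 km

106.4 km


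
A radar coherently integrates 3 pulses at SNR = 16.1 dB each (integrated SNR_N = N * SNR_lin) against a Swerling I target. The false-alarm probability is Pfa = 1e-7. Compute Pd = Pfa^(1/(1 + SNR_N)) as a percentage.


SNR_lin = 10^(16.1/10) = 40.73803
SNR_N = 3 * 40.73803 = 122.21409
1/(1 + SNR_N) = 1/123.21409 = 0.008116
Pd = (1e-7)^0.008116 = 0.87738
Pd = 87.7%

87.7%


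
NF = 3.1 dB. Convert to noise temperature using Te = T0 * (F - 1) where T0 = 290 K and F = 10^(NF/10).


NF_lin = 10^(3.1/10) = 2.041738
Te = 290 * (2.041738 - 1) = 302.1 K

302.1 K


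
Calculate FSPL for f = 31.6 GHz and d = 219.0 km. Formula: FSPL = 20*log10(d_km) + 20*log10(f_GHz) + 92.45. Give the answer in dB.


20*log10(219.0) = 46.81
20*log10(31.6) = 29.99
FSPL = 169.3 dB

169.3 dB


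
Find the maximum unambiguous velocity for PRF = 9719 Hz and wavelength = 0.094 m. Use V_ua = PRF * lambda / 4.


V_ua = 9719 * 0.094 / 4 = 228.4 m/s

228.4 m/s


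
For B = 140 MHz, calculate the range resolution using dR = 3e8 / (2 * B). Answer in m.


dR = 3e8 / (2 * 140000000.0) = 1.07 m

1.07 m


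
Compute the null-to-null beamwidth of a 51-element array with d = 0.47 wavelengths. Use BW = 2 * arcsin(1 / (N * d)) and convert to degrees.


1/(N*d) = 1/(51*0.47) = 0.041719
BW = 2*arcsin(0.041719) = 4.8 degrees

4.8 degrees


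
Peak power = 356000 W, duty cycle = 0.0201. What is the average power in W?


P_avg = 356000 * 0.0201 = 7155.6 W

7155.6 W


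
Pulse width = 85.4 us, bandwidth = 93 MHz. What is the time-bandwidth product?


TBP = 85.4 * 93 = 7942.2

7942.2


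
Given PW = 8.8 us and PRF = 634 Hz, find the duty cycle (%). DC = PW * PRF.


DC = 8.8e-6 * 634 * 100 = 0.56%

0.56%


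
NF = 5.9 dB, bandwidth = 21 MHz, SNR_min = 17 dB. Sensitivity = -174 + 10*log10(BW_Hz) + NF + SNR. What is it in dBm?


10*log10(21000000.0) = 73.22
S = -174 + 73.22 + 5.9 + 17 = -77.9 dBm

-77.9 dBm


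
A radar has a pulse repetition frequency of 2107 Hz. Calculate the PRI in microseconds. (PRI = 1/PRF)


PRI = 1/2107 = 0.0004746084 s = 474.6 us

474.6 us


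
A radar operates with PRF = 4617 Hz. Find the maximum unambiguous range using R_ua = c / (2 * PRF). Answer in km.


R_ua = 3e8 / (2 * 4617) = 32488.6 m = 32.5 km

32.5 km


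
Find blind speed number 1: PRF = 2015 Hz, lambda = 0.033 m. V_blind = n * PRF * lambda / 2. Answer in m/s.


V_blind = 1 * 2015 * 0.033 / 2 = 33.2 m/s

33.2 m/s


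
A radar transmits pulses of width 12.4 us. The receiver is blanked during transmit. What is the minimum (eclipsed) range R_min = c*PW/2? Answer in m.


R_min = 3e8 * 12.4e-6 / 2 = 1860.0 m

1860.0 m


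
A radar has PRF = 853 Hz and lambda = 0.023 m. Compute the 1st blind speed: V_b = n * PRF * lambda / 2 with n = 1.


V_blind = 1 * 853 * 0.023 / 2 = 9.8 m/s

9.8 m/s


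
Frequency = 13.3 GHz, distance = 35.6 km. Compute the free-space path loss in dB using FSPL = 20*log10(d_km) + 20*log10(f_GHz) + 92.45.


20*log10(35.6) = 31.03
20*log10(13.3) = 22.48
FSPL = 146.0 dB

146.0 dB


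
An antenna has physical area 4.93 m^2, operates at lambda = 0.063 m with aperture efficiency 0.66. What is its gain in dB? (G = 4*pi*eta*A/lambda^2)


G_linear = 4*pi*0.66*4.93/0.063^2 = 10301.95
G_dB = 10*log10(10301.95) = 40.1 dB

40.1 dB


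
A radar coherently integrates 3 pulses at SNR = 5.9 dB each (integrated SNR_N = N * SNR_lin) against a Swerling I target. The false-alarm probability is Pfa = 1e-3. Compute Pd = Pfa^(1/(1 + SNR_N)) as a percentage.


SNR_lin = 10^(5.9/10) = 3.89045
SNR_N = 3 * 3.89045 = 11.67135
1/(1 + SNR_N) = 1/12.67135 = 0.0789182
Pd = (1e-3)^0.0789182 = 0.57976
Pd = 58.0%

58.0%


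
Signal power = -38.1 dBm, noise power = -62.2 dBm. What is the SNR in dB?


SNR = -38.1 - (-62.2) = 24.1 dB

24.1 dB


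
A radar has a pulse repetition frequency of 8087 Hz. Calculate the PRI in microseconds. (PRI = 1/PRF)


PRI = 1/8087 = 0.0001236552 s = 123.7 us

123.7 us


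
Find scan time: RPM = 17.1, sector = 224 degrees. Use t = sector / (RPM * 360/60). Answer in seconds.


t = 224 / (17.1 * 360) * 60 = 2.18 s

2.18 s


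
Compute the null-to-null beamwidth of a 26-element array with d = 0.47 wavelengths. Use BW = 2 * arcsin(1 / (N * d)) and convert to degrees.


1/(N*d) = 1/(26*0.47) = 0.081833
BW = 2*arcsin(0.081833) = 9.4 degrees

9.4 degrees


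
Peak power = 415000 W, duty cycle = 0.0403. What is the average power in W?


P_avg = 415000 * 0.0403 = 16724.5 W

16724.5 W


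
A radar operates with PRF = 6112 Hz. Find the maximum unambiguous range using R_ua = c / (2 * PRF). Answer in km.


R_ua = 3e8 / (2 * 6112) = 24541.9 m = 24.5 km

24.5 km


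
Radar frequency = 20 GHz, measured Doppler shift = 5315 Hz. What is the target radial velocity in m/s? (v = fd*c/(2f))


v = 5315 * 3e8 / (2 * 20000000000.0) = 39.9 m/s

39.9 m/s
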